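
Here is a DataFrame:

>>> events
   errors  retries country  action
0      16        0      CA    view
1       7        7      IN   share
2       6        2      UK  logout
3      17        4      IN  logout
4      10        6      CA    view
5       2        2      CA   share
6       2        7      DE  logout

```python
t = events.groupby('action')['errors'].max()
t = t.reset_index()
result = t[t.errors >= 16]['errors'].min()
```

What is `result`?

16

group by action, max of errors:
action
logout    17
share      7
view      16
Name: errors, dtype: int64
reset_index():
   action  errors
0  logout      17
1   share       7
2    view      16
filter rows where errors >= 16:
   action  errors
0  logout      17
2    view      16
The min of column 'errors' is 16.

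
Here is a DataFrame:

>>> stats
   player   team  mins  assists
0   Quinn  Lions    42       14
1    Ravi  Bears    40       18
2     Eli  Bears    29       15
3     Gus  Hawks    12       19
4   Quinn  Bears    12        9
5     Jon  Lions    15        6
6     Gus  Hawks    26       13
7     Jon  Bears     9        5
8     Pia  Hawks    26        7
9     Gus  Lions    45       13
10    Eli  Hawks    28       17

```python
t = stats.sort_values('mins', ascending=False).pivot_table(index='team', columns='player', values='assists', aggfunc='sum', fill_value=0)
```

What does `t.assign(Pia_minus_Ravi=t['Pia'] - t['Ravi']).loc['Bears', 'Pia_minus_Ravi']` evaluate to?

sort by mins descending:
   player   team  mins  assists
9     Gus  Lions    45       13
0   Quinn  Lions    42       14
1    Ravi  Bears    40       18
2     Eli  Bears    29       15
10    Eli  Hawks    28       17
6     Gus  Hawks    26       13
8     Pia  Hawks    26        7
5     Jon  Lions    15        6
3     Gus  Hawks    12       19
4   Quinn  Bears    12        9
7     Jon  Bears     9        5
pivot: rows=team, cols=player, sum(assists):
player  Eli  Gus  Jon  Pia  Quinn  Ravi
team                                   
Bears    15    0    5    0      9    18
Hawks    17   32    0    7      0     0
Lions     0   13    6    0     14     0
add column Pia_minus_Ravi = t['Pia'] - t['Ravi']:
player  Eli  Gus  Jon  Pia  Quinn  Ravi  Pia_minus_Ravi
team                                                   
Bears    15    0    5    0      9    18             -18
Hawks    17   32    0    7      0     0               7
Lions     0   13    6    0     14     0               0

-18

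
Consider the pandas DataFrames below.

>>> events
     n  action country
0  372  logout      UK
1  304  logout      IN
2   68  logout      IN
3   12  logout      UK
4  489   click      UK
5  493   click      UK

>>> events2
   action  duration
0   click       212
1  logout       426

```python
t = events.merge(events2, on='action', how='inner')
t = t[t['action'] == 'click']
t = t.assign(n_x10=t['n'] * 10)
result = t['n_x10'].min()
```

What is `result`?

4890

merge on 'action' (how='inner') → 6 rows:
     n  action country  duration
0  372  logout      UK       426
1  304  logout      IN       426
2   68  logout      IN       426
3   12  logout      UK       426
4  489   click      UK       212
5  493   click      UK       212
filter rows where action == 'click':
     n action country  duration
4  489  click      UK       212
5  493  click      UK       212
add column n_x10 = t['n'] * 10:
     n action country  duration  n_x10
4  489  click      UK       212   4890
5  493  click      UK       212   4930
Finally, min of column 'n_x10' = 4890.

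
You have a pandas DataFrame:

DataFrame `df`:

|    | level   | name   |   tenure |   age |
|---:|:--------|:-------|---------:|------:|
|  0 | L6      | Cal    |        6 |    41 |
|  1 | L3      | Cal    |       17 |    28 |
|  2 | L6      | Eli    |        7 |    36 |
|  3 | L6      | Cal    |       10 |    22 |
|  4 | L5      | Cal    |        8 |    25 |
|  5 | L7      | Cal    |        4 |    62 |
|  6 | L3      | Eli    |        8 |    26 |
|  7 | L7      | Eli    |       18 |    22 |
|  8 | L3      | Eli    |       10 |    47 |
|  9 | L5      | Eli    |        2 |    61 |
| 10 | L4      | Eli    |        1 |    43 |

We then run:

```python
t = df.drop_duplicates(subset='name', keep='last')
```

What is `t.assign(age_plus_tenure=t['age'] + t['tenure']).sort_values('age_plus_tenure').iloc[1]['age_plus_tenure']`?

66

drop duplicate name (keep=last):
   level name  tenure  age
5     L7  Cal       4   62
10    L4  Eli       1   43
add column age_plus_tenure = t['age'] + t['tenure']:
   level name  tenure  age  age_plus_tenure
5     L7  Cal       4   62               66
10    L4  Eli       1   43               44
sort by age_plus_tenure:
   level name  tenure  age  age_plus_tenure
10    L4  Eli       1   43               44
5     L7  Cal       4   62               66
Then the value at position 1, column 'age_plus_tenure': 66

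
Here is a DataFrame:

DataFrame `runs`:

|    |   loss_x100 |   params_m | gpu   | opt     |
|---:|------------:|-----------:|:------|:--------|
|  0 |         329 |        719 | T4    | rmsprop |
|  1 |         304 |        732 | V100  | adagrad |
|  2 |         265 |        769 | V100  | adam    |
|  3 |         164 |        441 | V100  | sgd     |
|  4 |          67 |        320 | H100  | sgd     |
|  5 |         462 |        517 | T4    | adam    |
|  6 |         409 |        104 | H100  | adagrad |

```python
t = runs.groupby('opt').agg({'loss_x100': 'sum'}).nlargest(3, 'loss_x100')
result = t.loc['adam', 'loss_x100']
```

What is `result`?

727

group by opt, sum of loss_x100:
         loss_x100
opt               
adagrad        713
adam           727
rmsprop        329
sgd            231
take 3 rows with largest loss_x100:
         loss_x100
opt               
adam           727
adagrad        713
rmsprop        329
The value at row 'adam', column 'loss_x100' is 727.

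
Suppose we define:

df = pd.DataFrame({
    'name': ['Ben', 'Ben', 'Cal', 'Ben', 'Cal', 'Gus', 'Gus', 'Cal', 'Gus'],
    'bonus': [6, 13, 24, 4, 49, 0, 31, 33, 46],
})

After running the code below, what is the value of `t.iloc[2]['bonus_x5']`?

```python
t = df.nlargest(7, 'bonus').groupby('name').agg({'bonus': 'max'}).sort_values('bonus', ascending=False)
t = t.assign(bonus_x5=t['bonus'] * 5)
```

65

take 7 rows with largest bonus:
  name  bonus
4  Cal     49
8  Gus     46
7  Cal     33
6  Gus     31
2  Cal     24
1  Ben     13
0  Ben      6
group by name, max of bonus:
      bonus
name       
Ben      13
Cal      49
Gus      46
sort by bonus descending:
      bonus
name       
Cal      49
Gus      46
Ben      13
add column bonus_x5 = t['bonus'] * 5:
      bonus  bonus_x5
name                 
Cal      49       245
Gus      46       230
Ben      13        65
Finally, value at position 2, column 'bonus_x5' = 65.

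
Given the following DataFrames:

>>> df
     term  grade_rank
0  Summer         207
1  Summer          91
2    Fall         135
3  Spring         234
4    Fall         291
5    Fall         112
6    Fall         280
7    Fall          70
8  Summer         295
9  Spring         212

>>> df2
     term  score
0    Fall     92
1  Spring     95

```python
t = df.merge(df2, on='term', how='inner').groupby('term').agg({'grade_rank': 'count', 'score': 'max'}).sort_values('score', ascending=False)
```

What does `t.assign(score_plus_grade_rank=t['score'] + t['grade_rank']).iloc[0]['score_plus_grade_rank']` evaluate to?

merge on 'term' (how='inner') → 7 rows:
     term  grade_rank  score
0    Fall         135     92
1  Spring         234     95
2    Fall         291     92
3    Fall         112     92
4    Fall         280     92
5    Fall          70     92
6  Spring         212     95
group by term: count(grade_rank), max(score):
        grade_rank  score
term                     
Fall             5     92
Spring           2     95
sort by score descending:
        grade_rank  score
term                     
Spring           2     95
Fall             5     92
add column score_plus_grade_rank = t['score'] + t['grade_rank']:
        grade_rank  score  score_plus_grade_rank
term                                            
Spring           2     95                     97
Fall             5     92                     97

97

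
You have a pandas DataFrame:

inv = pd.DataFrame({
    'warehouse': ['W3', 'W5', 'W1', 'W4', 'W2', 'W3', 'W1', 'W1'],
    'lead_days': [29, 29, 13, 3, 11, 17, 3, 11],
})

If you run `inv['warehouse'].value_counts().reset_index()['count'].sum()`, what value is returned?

8

value_counts of warehouse:
warehouse
W1    3
W3    2
W5    1
W4    1
W2    1
Name: count, dtype: int64
reset_index():
  warehouse  count
0        W1      3
1        W3      2
2        W5      1
3        W4      1
4        W2      1
Taking the sum of column 'count' gives 8.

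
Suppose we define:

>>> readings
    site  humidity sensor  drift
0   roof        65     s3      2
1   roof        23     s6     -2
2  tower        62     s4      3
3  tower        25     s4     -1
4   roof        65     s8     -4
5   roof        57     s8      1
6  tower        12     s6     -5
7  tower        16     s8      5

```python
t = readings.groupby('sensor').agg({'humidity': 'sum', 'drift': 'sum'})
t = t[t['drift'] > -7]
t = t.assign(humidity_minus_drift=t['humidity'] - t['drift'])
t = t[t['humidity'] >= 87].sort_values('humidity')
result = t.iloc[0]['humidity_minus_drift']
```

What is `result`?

85

group by sensor: sum(humidity), sum(drift):
        humidity  drift
sensor                 
s3            65      2
s4            87      2
s6            35     -7
s8           138      2
filter rows where drift > -7:
        humidity  drift
sensor                 
s3            65      2
s4            87      2
s8           138      2
add column humidity_minus_drift = t['humidity'] - t['drift']:
        humidity  drift  humidity_minus_drift
sensor                                       
s3            65      2                    63
s4            87      2                    85
s8           138      2                   136
filter rows where humidity >= 87:
        humidity  drift  humidity_minus_drift
sensor                                       
s4            87      2                    85
s8           138      2                   136
sort by humidity:
        humidity  drift  humidity_minus_drift
sensor                                       
s4            87      2                    85
s8           138      2                   136
Then the value at position 0, column 'humidity_minus_drift': 85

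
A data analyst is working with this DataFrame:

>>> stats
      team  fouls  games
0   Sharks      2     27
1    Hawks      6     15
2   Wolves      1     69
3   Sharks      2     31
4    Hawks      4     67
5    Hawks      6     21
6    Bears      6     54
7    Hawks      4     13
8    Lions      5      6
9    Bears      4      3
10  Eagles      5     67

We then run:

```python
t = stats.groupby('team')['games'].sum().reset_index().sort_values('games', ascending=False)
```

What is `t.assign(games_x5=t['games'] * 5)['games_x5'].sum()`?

group by team, sum of games:
team
Bears      57
Eagles     67
Hawks     116
Lions       6
Sharks     58
Wolves     69
Name: games, dtype: int64
reset_index():
     team  games
0   Bears     57
1  Eagles     67
2   Hawks    116
3   Lions      6
4  Sharks     58
5  Wolves     69
sort by games descending:
     team  games
2   Hawks    116
5  Wolves     69
1  Eagles     67
4  Sharks     58
0   Bears     57
3   Lions      6
add column games_x5 = t['games'] * 5:
     team  games  games_x5
2   Hawks    116       580
5  Wolves     69       345
1  Eagles     67       335
4  Sharks     58       290
0   Bears     57       285
3   Lions      6        30

1865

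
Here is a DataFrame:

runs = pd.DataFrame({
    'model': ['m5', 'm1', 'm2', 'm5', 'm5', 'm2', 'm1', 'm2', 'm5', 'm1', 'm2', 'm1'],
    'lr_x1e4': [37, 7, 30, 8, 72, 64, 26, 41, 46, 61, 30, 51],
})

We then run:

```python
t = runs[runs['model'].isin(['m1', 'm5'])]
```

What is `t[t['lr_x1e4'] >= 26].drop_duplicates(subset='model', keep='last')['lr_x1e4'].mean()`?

filter rows where model in ['m1', 'm5']:
   model  lr_x1e4
0     m5       37
1     m1        7
3     m5        8
4     m5       72
6     m1       26
8     m5       46
9     m1       61
11    m1       51
filter rows where lr_x1e4 >= 26:
   model  lr_x1e4
0     m5       37
4     m5       72
6     m1       26
8     m5       46
9     m1       61
11    m1       51
drop duplicate model (keep=last):
   model  lr_x1e4
8     m5       46
11    m1       51
So mean() = 48.5.

48.5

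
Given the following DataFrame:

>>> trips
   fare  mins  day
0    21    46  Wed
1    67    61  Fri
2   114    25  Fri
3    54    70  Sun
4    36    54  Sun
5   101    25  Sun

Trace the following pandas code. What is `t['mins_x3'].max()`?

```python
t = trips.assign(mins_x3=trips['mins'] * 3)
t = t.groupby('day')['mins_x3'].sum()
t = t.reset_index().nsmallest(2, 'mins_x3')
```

258

add column mins_x3 = trips['mins'] * 3:
   fare  mins  day  mins_x3
0    21    46  Wed      138
1    67    61  Fri      183
2   114    25  Fri       75
3    54    70  Sun      210
4    36    54  Sun      162
5   101    25  Sun       75
group by day, sum of mins_x3:
day
Fri    258
Sun    447
Wed    138
Name: mins_x3, dtype: int64
reset_index():
   day  mins_x3
0  Fri      258
1  Sun      447
2  Wed      138
take 2 rows with smallest mins_x3:
   day  mins_x3
2  Wed      138
0  Fri      258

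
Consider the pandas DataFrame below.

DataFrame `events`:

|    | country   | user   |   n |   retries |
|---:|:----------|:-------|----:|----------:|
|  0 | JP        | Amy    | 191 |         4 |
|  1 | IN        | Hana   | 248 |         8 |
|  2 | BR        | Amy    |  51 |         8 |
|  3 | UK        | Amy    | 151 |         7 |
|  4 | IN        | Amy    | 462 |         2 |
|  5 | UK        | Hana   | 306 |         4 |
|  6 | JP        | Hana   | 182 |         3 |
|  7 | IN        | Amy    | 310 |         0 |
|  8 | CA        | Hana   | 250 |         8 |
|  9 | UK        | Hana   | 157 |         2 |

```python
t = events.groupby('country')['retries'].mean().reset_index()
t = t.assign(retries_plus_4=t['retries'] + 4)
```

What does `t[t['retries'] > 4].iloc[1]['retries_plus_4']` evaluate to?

group by country, mean of retries:
country
BR    8.000000
CA    8.000000
IN    3.333333
JP    3.500000
UK    4.333333
Name: retries, dtype: float64
reset_index():
  country   retries
0      BR  8.000000
1      CA  8.000000
2      IN  3.333333
3      JP  3.500000
4      UK  4.333333
add column retries_plus_4 = t['retries'] + 4:
  country   retries  retries_plus_4
0      BR  8.000000       12.000000
1      CA  8.000000       12.000000
2      IN  3.333333        7.333333
3      JP  3.500000        7.500000
4      UK  4.333333        8.333333
filter rows where retries > 4:
  country   retries  retries_plus_4
0      BR  8.000000       12.000000
1      CA  8.000000       12.000000
4      UK  4.333333        8.333333
The value at position 1, column 'retries_plus_4' is 12.0.

12.0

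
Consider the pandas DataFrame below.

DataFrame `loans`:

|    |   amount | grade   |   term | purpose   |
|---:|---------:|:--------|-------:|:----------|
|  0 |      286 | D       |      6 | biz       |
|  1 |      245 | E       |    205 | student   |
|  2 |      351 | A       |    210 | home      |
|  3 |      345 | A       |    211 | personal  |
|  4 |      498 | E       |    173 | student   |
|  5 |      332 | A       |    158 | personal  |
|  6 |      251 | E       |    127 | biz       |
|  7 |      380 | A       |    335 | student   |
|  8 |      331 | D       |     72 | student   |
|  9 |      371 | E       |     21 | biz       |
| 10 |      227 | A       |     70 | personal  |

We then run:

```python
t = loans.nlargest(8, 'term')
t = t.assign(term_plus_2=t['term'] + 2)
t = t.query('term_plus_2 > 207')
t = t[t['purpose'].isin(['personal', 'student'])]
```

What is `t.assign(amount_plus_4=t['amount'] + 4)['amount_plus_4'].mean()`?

take 8 rows with largest term:
   amount grade  term   purpose
7     380     A   335   student
3     345     A   211  personal
2     351     A   210      home
1     245     E   205   student
4     498     E   173   student
5     332     A   158  personal
6     251     E   127       biz
8     331     D    72   student
add column term_plus_2 = t['term'] + 2:
   amount grade  term   purpose  term_plus_2
7     380     A   335   student          337
3     345     A   211  personal          213
2     351     A   210      home          212
1     245     E   205   student          207
4     498     E   173   student          175
5     332     A   158  personal          160
6     251     E   127       biz          129
8     331     D    72   student           74
filter rows where term_plus_2 > 207:
   amount grade  term   purpose  term_plus_2
7     380     A   335   student          337
3     345     A   211  personal          213
2     351     A   210      home          212
filter rows where purpose in ['personal', 'student']:
   amount grade  term   purpose  term_plus_2
7     380     A   335   student          337
3     345     A   211  personal          213
add column amount_plus_4 = t['amount'] + 4:
   amount grade  term   purpose  term_plus_2  amount_plus_4
7     380     A   335   student          337            384
3     345     A   211  personal          213            349

366.5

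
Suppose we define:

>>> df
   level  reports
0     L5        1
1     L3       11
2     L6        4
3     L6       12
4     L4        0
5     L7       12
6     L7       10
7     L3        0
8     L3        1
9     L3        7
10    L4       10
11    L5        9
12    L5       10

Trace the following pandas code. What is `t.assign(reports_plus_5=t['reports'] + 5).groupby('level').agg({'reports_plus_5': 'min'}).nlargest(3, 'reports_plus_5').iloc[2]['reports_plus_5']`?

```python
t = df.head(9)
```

6

take first 9 rows:
  level  reports
0    L5        1
1    L3       11
2    L6        4
3    L6       12
4    L4        0
5    L7       12
6    L7       10
7    L3        0
8    L3        1
add column reports_plus_5 = t['reports'] + 5:
  level  reports  reports_plus_5
0    L5        1               6
1    L3       11              16
2    L6        4               9
3    L6       12              17
4    L4        0               5
5    L7       12              17
6    L7       10              15
7    L3        0               5
8    L3        1               6
group by level, min of reports_plus_5:
       reports_plus_5
level                
L3                  5
L4                  5
L5                  6
L6                  9
L7                 15
take 3 rows with largest reports_plus_5:
       reports_plus_5
level                
L7                 15
L6                  9
L5                  6
So iloc[2]['reports_plus_5'] = 6.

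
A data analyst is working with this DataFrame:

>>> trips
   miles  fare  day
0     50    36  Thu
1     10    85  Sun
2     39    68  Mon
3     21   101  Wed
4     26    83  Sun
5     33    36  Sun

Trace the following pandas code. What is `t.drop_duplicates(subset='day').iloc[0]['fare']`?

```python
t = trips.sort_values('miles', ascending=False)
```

36

sort by miles descending:
   miles  fare  day
0     50    36  Thu
2     39    68  Mon
5     33    36  Sun
4     26    83  Sun
3     21   101  Wed
1     10    85  Sun
drop duplicate day (keep=first):
   miles  fare  day
0     50    36  Thu
2     39    68  Mon
5     33    36  Sun
3     21   101  Wed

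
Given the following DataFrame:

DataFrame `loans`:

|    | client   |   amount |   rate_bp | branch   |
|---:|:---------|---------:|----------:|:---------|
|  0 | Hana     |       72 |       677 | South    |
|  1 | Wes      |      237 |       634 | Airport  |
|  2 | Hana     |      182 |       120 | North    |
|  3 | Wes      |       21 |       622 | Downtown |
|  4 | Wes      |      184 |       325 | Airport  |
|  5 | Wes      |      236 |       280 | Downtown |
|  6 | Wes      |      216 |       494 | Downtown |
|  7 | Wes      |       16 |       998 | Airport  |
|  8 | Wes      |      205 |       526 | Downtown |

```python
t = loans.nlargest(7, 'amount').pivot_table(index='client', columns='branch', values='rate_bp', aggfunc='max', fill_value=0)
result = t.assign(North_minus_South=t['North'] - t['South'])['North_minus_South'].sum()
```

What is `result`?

-557

take 7 rows with largest amount:
  client  amount  rate_bp    branch
1    Wes     237      634   Airport
5    Wes     236      280  Downtown
6    Wes     216      494  Downtown
8    Wes     205      526  Downtown
4    Wes     184      325   Airport
2   Hana     182      120     North
0   Hana      72      677     South
pivot: rows=client, cols=branch, max(rate_bp):
branch  Airport  Downtown  North  South
client                                 
Hana          0         0    120    677
Wes         634       526      0      0
add column North_minus_South = t['North'] - t['South']:
branch  Airport  Downtown  North  South  North_minus_South
client                                                    
Hana          0         0    120    677               -557
Wes         634       526      0      0                  0
So sum() = -557.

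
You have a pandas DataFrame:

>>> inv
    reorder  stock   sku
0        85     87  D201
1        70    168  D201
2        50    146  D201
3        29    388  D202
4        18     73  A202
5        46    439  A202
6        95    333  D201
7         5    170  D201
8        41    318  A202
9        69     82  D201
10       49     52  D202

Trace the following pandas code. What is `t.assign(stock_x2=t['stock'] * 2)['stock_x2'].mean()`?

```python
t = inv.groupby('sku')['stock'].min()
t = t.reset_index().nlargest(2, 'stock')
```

155.0

group by sku, min of stock:
sku
A202    73
D201    82
D202    52
Name: stock, dtype: int64
reset_index():
    sku  stock
0  A202     73
1  D201     82
2  D202     52
take 2 rows with largest stock:
    sku  stock
1  D201     82
0  A202     73
add column stock_x2 = t['stock'] * 2:
    sku  stock  stock_x2
1  D201     82       164
0  A202     73       146
Finally, mean of column 'stock_x2' = 155.0.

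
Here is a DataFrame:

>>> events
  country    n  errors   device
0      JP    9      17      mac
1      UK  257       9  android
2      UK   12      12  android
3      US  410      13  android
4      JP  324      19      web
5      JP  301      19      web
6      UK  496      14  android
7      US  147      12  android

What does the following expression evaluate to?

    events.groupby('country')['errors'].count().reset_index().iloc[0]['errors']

group by country, count of errors:
country
JP    3
UK    3
US    2
Name: errors, dtype: int64
reset_index():
  country  errors
0      JP       3
1      UK       3
2      US       2
Taking the value at position 0, column 'errors' gives 3.

3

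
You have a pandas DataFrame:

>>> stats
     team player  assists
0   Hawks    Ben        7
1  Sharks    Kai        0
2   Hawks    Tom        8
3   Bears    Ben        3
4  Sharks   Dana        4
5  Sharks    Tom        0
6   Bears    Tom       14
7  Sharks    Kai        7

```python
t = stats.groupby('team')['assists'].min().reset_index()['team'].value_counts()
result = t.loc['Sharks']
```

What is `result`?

1

group by team, min of assists:
team
Bears     3
Hawks     7
Sharks    0
Name: assists, dtype: int64
reset_index():
     team  assists
0   Bears        3
1   Hawks        7
2  Sharks        0
value_counts of team:
team
Bears     1
Hawks     1
Sharks    1
Name: count, dtype: int64
Taking the value at index 'Sharks' gives 1.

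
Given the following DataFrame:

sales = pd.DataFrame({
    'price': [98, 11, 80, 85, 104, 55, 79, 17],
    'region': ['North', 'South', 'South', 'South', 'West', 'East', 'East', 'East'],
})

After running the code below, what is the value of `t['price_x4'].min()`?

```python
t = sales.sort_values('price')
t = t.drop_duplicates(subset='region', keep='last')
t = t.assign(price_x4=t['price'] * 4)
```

sort by price:
   price region
1     11  South
7     17   East
5     55   East
6     79   East
2     80  South
3     85  South
0     98  North
4    104   West
drop duplicate region (keep=last):
   price region
6     79   East
3     85  South
0     98  North
4    104   West
add column price_x4 = t['price'] * 4:
   price region  price_x4
6     79   East       316
3     85  South       340
0     98  North       392
4    104   West       416
So min() = 316.

316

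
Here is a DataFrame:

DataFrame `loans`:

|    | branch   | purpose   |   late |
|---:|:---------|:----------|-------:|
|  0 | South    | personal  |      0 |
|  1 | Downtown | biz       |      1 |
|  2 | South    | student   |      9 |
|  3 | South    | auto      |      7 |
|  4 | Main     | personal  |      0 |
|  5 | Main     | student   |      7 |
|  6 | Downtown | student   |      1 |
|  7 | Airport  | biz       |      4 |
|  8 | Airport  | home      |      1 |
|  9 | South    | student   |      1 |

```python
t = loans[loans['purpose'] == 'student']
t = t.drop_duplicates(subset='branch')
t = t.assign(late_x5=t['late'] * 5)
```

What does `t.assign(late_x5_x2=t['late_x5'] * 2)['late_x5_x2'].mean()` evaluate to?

filter rows where purpose == 'student':
     branch  purpose  late
2     South  student     9
5      Main  student     7
6  Downtown  student     1
9     South  student     1
drop duplicate branch (keep=first):
     branch  purpose  late
2     South  student     9
5      Main  student     7
6  Downtown  student     1
add column late_x5 = t['late'] * 5:
     branch  purpose  late  late_x5
2     South  student     9       45
5      Main  student     7       35
6  Downtown  student     1        5
add column late_x5_x2 = t['late_x5'] * 2:
     branch  purpose  late  late_x5  late_x5_x2
2     South  student     9       45          90
5      Main  student     7       35          70
6  Downtown  student     1        5          10
mean of column 'late_x5_x2' → 56.6666666667

56.6666666667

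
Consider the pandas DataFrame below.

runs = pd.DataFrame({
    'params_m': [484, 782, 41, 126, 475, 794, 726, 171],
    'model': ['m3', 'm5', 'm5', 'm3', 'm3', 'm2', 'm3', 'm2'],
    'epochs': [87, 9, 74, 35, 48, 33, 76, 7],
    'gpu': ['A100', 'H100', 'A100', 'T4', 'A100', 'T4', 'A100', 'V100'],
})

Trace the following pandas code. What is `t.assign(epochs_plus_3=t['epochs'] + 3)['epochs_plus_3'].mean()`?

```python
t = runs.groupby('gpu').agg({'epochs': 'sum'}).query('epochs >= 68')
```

179.5

group by gpu, sum of epochs:
      epochs
gpu         
A100     285
H100       9
T4        68
V100       7
filter rows where epochs >= 68:
      epochs
gpu         
A100     285
T4        68
add column epochs_plus_3 = t['epochs'] + 3:
      epochs  epochs_plus_3
gpu                        
A100     285            288
T4        68             71
The mean of column 'epochs_plus_3' is 179.5.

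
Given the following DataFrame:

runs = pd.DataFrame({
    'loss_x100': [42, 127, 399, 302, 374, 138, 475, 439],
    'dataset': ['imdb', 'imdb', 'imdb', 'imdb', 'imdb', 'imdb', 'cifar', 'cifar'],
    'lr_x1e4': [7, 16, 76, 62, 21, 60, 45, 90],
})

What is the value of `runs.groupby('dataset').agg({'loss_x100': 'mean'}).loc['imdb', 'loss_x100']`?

group by dataset, mean of loss_x100:
          loss_x100
dataset            
cifar    457.000000
imdb     230.333333
Taking the value at row 'imdb', column 'loss_x100' gives 230.333333333.

230.333333333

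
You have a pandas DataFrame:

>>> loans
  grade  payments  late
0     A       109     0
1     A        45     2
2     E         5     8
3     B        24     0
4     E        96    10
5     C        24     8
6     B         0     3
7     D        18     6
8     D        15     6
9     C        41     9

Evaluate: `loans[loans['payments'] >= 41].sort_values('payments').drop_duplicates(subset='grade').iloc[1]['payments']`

filter rows where payments >= 41:
  grade  payments  late
0     A       109     0
1     A        45     2
4     E        96    10
9     C        41     9
sort by payments:
  grade  payments  late
9     C        41     9
1     A        45     2
4     E        96    10
0     A       109     0
drop duplicate grade (keep=first):
  grade  payments  late
9     C        41     9
1     A        45     2
4     E        96    10
Then the value at position 1, column 'payments': 45

45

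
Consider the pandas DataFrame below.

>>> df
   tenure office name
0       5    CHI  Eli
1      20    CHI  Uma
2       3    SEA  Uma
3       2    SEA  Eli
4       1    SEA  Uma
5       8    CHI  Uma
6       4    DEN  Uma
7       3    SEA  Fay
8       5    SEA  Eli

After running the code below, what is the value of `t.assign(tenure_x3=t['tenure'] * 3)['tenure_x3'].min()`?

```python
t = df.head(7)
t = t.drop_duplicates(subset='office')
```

9

take first 7 rows:
   tenure office name
0       5    CHI  Eli
1      20    CHI  Uma
2       3    SEA  Uma
3       2    SEA  Eli
4       1    SEA  Uma
5       8    CHI  Uma
6       4    DEN  Uma
drop duplicate office (keep=first):
   tenure office name
0       5    CHI  Eli
2       3    SEA  Uma
6       4    DEN  Uma
add column tenure_x3 = t['tenure'] * 3:
   tenure office name  tenure_x3
0       5    CHI  Eli         15
2       3    SEA  Uma          9
6       4    DEN  Uma         12
Then the min of column 'tenure_x3': 9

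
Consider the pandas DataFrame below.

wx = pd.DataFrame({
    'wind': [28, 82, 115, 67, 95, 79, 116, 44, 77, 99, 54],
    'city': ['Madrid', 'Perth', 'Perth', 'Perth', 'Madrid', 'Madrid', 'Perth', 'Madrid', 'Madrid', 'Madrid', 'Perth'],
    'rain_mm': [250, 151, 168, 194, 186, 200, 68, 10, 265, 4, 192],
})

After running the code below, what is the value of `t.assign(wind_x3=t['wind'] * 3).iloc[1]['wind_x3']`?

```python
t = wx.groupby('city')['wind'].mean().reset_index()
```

group by city, mean of wind:
city
Madrid    70.333333
Perth     86.800000
Name: wind, dtype: float64
reset_index():
     city       wind
0  Madrid  70.333333
1   Perth  86.800000
add column wind_x3 = t['wind'] * 3:
     city       wind  wind_x3
0  Madrid  70.333333    211.0
1   Perth  86.800000    260.4
Finally, value at position 1, column 'wind_x3' = 260.4.

260.4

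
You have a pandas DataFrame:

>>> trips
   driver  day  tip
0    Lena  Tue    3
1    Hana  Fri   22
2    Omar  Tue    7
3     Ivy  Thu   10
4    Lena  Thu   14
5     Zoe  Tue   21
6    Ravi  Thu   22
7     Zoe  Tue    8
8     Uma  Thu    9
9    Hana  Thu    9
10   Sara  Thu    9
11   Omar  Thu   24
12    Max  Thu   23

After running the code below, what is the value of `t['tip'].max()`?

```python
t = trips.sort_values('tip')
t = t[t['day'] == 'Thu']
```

sort by tip:
   driver  day  tip
0    Lena  Tue    3
2    Omar  Tue    7
7     Zoe  Tue    8
8     Uma  Thu    9
9    Hana  Thu    9
10   Sara  Thu    9
3     Ivy  Thu   10
4    Lena  Thu   14
5     Zoe  Tue   21
1    Hana  Fri   22
6    Ravi  Thu   22
12    Max  Thu   23
11   Omar  Thu   24
filter rows where day == 'Thu':
   driver  day  tip
8     Uma  Thu    9
9    Hana  Thu    9
10   Sara  Thu    9
3     Ivy  Thu   10
4    Lena  Thu   14
6    Ravi  Thu   22
12    Max  Thu   23
11   Omar  Thu   24
Then the max of column 'tip': 24

24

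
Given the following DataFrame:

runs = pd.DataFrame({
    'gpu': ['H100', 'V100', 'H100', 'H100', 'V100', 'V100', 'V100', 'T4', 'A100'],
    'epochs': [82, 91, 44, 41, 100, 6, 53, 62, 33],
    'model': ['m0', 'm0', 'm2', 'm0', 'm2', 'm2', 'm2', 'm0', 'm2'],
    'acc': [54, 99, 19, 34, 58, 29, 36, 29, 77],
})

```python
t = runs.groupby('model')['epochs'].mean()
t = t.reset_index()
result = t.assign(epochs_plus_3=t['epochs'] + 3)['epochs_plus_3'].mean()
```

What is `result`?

61.1

group by model, mean of epochs:
model
m0    69.0
m2    47.2
Name: epochs, dtype: float64
reset_index():
  model  epochs
0    m0    69.0
1    m2    47.2
add column epochs_plus_3 = t['epochs'] + 3:
  model  epochs  epochs_plus_3
0    m0    69.0           72.0
1    m2    47.2           50.2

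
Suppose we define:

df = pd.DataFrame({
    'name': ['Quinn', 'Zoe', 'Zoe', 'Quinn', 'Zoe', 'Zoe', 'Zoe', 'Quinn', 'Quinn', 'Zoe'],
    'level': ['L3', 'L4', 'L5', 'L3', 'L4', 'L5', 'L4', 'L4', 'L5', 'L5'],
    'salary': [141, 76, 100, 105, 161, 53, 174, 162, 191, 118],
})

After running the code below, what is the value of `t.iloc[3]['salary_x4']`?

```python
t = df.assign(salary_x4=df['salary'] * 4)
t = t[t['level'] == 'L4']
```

add column salary_x4 = df['salary'] * 4:
    name level  salary  salary_x4
0  Quinn    L3     141        564
1    Zoe    L4      76        304
2    Zoe    L5     100        400
3  Quinn    L3     105        420
4    Zoe    L4     161        644
5    Zoe    L5      53        212
6    Zoe    L4     174        696
7  Quinn    L4     162        648
8  Quinn    L5     191        764
9    Zoe    L5     118        472
filter rows where level == 'L4':
    name level  salary  salary_x4
1    Zoe    L4      76        304
4    Zoe    L4     161        644
6    Zoe    L4     174        696
7  Quinn    L4     162        648
Taking the value at position 3, column 'salary_x4' gives 648.

648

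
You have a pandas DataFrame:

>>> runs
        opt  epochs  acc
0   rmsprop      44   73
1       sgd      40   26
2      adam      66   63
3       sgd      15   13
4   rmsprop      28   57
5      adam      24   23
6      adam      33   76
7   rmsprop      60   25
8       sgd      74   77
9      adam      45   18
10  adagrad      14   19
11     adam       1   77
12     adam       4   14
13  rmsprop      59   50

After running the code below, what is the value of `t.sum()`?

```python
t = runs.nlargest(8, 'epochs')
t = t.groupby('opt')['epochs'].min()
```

take 8 rows with largest epochs:
        opt  epochs  acc
8       sgd      74   77
2      adam      66   63
7   rmsprop      60   25
13  rmsprop      59   50
9      adam      45   18
0   rmsprop      44   73
1       sgd      40   26
6      adam      33   76
group by opt, min of epochs:
opt
adam       33
rmsprop    44
sgd        40
Name: epochs, dtype: int64

117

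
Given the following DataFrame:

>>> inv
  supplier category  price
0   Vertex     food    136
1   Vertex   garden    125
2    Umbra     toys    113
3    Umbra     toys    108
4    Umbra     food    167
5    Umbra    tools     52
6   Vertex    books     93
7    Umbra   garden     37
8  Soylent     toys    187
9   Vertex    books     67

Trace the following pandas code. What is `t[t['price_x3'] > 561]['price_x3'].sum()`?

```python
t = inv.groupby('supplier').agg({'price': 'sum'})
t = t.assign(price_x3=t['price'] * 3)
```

2694

group by supplier, sum of price:
          price
supplier       
Soylent     187
Umbra       477
Vertex      421
add column price_x3 = t['price'] * 3:
          price  price_x3
supplier                 
Soylent     187       561
Umbra       477      1431
Vertex      421      1263
filter rows where price_x3 > 561:
          price  price_x3
supplier                 
Umbra       477      1431
Vertex      421      1263
Finally, sum of column 'price_x3' = 2694.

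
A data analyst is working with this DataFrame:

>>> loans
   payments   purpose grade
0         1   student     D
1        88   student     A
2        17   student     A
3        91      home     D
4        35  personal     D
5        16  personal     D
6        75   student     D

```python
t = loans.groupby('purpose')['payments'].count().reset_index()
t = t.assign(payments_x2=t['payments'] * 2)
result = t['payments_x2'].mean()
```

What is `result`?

4.66666666667

group by purpose, count of payments:
purpose
home        1
personal    2
student     4
Name: payments, dtype: int64
reset_index():
    purpose  payments
0      home         1
1  personal         2
2   student         4
add column payments_x2 = t['payments'] * 2:
    purpose  payments  payments_x2
0      home         1            2
1  personal         2            4
2   student         4            8
Hence 4.66666666667.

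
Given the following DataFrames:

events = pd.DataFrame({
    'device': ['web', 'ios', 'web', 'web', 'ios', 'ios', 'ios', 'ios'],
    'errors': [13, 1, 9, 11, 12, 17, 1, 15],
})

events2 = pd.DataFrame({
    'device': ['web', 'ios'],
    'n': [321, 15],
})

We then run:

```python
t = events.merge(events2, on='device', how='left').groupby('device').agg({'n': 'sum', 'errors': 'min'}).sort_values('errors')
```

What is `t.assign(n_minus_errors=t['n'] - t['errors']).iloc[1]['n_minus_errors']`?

954

merge on 'device' (how='left') → 8 rows:
  device  errors    n
0    web      13  321
1    ios       1   15
2    web       9  321
3    web      11  321
4    ios      12   15
5    ios      17   15
6    ios       1   15
7    ios      15   15
group by device: sum(n), min(errors):
          n  errors
device             
ios      75       1
web     963       9
sort by errors:
          n  errors
device             
ios      75       1
web     963       9
add column n_minus_errors = t['n'] - t['errors']:
          n  errors  n_minus_errors
device                             
ios      75       1              74
web     963       9             954
Hence 954.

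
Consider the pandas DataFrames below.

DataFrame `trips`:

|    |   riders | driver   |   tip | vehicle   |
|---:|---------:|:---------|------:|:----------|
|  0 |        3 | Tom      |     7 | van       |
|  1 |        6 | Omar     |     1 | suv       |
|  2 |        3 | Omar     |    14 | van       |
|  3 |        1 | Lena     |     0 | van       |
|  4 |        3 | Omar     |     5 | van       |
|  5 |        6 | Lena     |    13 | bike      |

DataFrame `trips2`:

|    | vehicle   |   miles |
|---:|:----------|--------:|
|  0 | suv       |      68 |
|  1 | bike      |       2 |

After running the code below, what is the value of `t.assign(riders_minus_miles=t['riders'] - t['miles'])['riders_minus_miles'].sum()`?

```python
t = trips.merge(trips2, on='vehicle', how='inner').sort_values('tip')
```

-58

merge on 'vehicle' (how='inner') → 2 rows:
   riders driver  tip vehicle  miles
0       6   Omar    1     suv     68
1       6   Lena   13    bike      2
sort by tip:
   riders driver  tip vehicle  miles
0       6   Omar    1     suv     68
1       6   Lena   13    bike      2
add column riders_minus_miles = t['riders'] - t['miles']:
   riders driver  tip vehicle  miles  riders_minus_miles
0       6   Omar    1     suv     68                 -62
1       6   Lena   13    bike      2                   4
Reading off the sum of column 'riders_minus_miles', we get -58.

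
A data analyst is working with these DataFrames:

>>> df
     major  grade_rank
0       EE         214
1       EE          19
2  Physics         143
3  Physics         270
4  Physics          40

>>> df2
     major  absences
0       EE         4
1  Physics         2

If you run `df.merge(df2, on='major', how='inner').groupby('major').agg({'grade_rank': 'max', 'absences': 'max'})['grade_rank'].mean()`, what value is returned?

242.0

merge on 'major' (how='inner') → 5 rows:
     major  grade_rank  absences
0       EE         214         4
1       EE          19         4
2  Physics         143         2
3  Physics         270         2
4  Physics          40         2
group by major: max(grade_rank), max(absences):
         grade_rank  absences
major                        
EE              214         4
Physics         270         2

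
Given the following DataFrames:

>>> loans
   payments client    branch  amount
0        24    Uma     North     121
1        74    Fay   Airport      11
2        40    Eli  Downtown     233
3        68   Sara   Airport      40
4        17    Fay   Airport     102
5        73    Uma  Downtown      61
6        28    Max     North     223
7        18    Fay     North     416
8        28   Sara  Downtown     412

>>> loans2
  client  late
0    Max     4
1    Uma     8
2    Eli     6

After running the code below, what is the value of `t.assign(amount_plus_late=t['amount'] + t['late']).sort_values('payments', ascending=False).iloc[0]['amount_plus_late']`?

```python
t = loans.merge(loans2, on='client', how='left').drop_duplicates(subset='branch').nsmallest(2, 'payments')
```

239.0

merge on 'client' (how='left') → 9 rows:
   payments client    branch  amount  late
0        24    Uma     North     121   8.0
1        74    Fay   Airport      11   NaN
2        40    Eli  Downtown     233   6.0
3        68   Sara   Airport      40   NaN
4        17    Fay   Airport     102   NaN
5        73    Uma  Downtown      61   8.0
6        28    Max     North     223   4.0
7        18    Fay     North     416   NaN
8        28   Sara  Downtown     412   NaN
drop duplicate branch (keep=first):
   payments client    branch  amount  late
0        24    Uma     North     121   8.0
1        74    Fay   Airport      11   NaN
2        40    Eli  Downtown     233   6.0
take 2 rows with smallest payments:
   payments client    branch  amount  late
0        24    Uma     North     121   8.0
2        40    Eli  Downtown     233   6.0
add column amount_plus_late = t['amount'] + t['late']:
   payments client    branch  amount  late  amount_plus_late
0        24    Uma     North     121   8.0             129.0
2        40    Eli  Downtown     233   6.0             239.0
sort by payments descending:
   payments client    branch  amount  late  amount_plus_late
2        40    Eli  Downtown     233   6.0             239.0
0        24    Uma     North     121   8.0             129.0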